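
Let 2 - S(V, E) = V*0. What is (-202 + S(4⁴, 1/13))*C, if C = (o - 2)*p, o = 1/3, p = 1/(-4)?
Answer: -250/3 ≈ -83.333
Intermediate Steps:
p = -¼ ≈ -0.25000
o = ⅓ ≈ 0.33333
C = 5/12 (C = (⅓ - 2)*(-¼) = -5/3*(-¼) = 5/12 ≈ 0.41667)
S(V, E) = 2 (S(V, E) = 2 - V*0 = 2 - 1*0 = 2 + 0 = 2)
(-202 + S(4⁴, 1/13))*C = (-202 + 2)*(5/12) = -200*5/12 = -250/3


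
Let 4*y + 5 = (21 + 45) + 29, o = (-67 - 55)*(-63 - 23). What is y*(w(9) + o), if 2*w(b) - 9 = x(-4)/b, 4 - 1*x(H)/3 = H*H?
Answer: 944505/4 ≈ 2.3613e+5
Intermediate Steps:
x(H) = 12 - 3*H² (x(H) = 12 - 3*H*H = 12 - 3*H²)
o = 10492 (o = -122*(-86) = 10492)
y = 45/2 (y = -5/4 + ((21 + 45) + 29)/4 = -5/4 + (66 + 29)/4 = -5/4 + (¼)*95 = -5/4 + 95/4 = 45/2 ≈ 22.500)
w(b) = 9/2 - 18/b (w(b) = 9/2 + ((12 - 3*(-4)²)/b)/2 = 9/2 + ((12 - 3*16)/b)/2 = 9/2 + ((12 - 48)/b)/2 = 9/2 + (-36/b)/2 = 9/2 - 18/b)
y*(w(9) + o) = 45*((9/2 - 18/9) + 10492)/2 = 45*((9/2 - 18*⅑) + 10492)/2 = 45*((9/2 - 2) + 10492)/2 = 45*(5/2 + 10492)/2 = (45/2)*(20989/2) = 944505/4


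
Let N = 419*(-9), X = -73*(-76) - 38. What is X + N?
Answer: 1739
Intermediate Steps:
X = 5510 (X = 5548 - 38 = 5510)
N = -3771
X + N = 5510 - 3771 = 1739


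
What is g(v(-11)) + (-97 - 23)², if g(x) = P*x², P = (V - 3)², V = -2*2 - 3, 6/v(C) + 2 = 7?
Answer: 14544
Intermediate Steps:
v(C) = 6/5 (v(C) = 6/(-2 + 7) = 6/5)
V = -7 (V = -4 - 3 = -7)
P = 100 (P = (-7 - 3)² = (-10)² = 100)
g(x) = 100*x²
g(v(-11)) + (-97 - 23)² = 100*(6/5)² + (-97 - 23)² = 100*(36/25) + (-120)² = 144 + 14400 = 14544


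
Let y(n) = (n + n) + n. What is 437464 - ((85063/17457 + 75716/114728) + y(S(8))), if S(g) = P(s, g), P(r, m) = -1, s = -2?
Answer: 19912517181749/45518334 ≈ 4.3746e+5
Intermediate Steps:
S(g) = -1
y(n) = 3*n (y(n) = 2*n + n = 3*n)
437464 - ((85063/17457 + 75716/114728) + y(S(8))) = 437464 - ((85063/17457 + 75716/114728) + 3*(-1)) = 437464 - ((85063*(1/17457) + 75716*(1/114728)) - 3) = 437464 - ((7733/1587 + 18929/28682) - 3) = 437464 - (251838229/45518334 - 3) = 437464 - 1*115283227/45518334 = 437464 - 115283227/45518334 = 19912517181749/45518334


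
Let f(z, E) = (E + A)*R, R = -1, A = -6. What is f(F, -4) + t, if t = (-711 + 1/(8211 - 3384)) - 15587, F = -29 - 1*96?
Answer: -78622175/4827 ≈ -16288.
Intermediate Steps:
F = -125 (F = -29 - 96 = -125)
f(z, E) = 6 - E (f(z, E) = (E - 6)*(-1) = (-6 + E)*(-1) = 6 - E)
t = -78670445/4827 (t = (-711 + 1/4827) - 15587 = -3431996/4827 - 15587 = -78670445/4827 ≈ -16298.)
f(F, -4) + t = (6 - 1*(-4)) - 78670445/4827 = (6 + 4) - 78670445/4827 = 10 - 78670445/4827 = -78622175/4827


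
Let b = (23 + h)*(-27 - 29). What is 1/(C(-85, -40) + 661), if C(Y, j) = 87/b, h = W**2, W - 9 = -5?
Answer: 728/481179 ≈ 0.0015130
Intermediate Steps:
W = 4 (W = 9 - 5 = 4)
h = 16 (h = 4**2 = 16)
b = -2184 (b = (23 + 16)*(-27 - 29) = 39*(-56) = -2184)
C(Y, j) = -29/728 (C(Y, j) = 87/(-2184) = 87*(-1/2184) = -29/728)
1/(C(-85, -40) + 661) = 1/(-29/728 + 661) = 1/(481179/728) = 728/481179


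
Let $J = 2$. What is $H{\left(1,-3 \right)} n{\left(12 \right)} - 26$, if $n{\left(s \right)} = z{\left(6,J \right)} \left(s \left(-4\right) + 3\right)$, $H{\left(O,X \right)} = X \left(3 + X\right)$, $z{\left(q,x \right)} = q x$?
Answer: $-26$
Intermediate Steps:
$n{\left(s \right)} = 36 - 48 s$ ($n{\left(s \right)} = 6 \cdot 2 \left(s \left(-4\right) + 3\right) = 12 \left(- 4 s + 3\right) = 12 \left(3 - 4 s\right) = 36 - 48 s$)
$H{\left(1,-3 \right)} n{\left(12 \right)} - 26 = - 3 \left(3 - 3\right) \left(36 - 576\right) - 26 = \left(-3\right) 0 \left(36 - 576\right) - 26 = 0 \left(-540\right) - 26 = 0 - 26 = -26$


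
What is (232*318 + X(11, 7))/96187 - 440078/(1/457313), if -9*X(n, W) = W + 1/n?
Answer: -638812675501362212/3174171 ≈ -2.0125e+11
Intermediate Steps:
X(n, W) = -W/9 - 1/(9*n) (X(n, W) = -(W + 1/n)/9 = -W/9 - 1/(9*n))
(232*318 + X(11, 7))/96187 - 440078/(1/457313) = (232*318 + (1/9)*(-1 - 1*7*11)/11)/96187 - 440078/(1/457313) = (73776 + (1/9)*(1/11)*(-1 - 77))*(1/96187) - 440078/1/457313 = (73776 + (1/9)*(1/11)*(-78))*(1/96187) - 440078*457313 = (73776 - 26/33)*(1/96187) - 201253390414 = (2434582/33)*(1/96187) - 201253390414 = 2434582/3174171 - 201253390414 = -638812675501362212/3174171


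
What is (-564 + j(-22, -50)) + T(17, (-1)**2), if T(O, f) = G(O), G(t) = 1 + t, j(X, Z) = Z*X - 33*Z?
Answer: 2204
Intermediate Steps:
j(X, Z) = -33*Z + X*Z (j(X, Z) = X*Z - 33*Z = -33*Z + X*Z)
T(O, f) = 1 + O
(-564 + j(-22, -50)) + T(17, (-1)**2) = (-564 - 50*(-33 - 22)) + (1 + 17) = (-564 - 50*(-55)) + 18 = (-564 + 2750) + 18 = 2186 + 18 = 2204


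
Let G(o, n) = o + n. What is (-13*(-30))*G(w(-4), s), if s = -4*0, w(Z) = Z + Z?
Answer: -3120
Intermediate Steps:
w(Z) = 2*Z
s = 0
G(o, n) = n + o
(-13*(-30))*G(w(-4), s) = (-13*(-30))*(0 + 2*(-4)) = 390*(0 - 8) = 390*(-8) = -3120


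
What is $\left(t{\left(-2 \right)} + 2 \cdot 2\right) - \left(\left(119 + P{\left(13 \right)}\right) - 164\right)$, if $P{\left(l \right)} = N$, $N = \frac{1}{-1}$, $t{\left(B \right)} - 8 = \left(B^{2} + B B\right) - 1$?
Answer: $65$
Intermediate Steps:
$t{\left(B \right)} = 7 + 2 B^{2}$ ($t{\left(B \right)} = 8 - \left(1 - B^{2} - B B\right) = 8 + \left(\left(B^{2} + B^{2}\right) - 1\right) = 8 + \left(2 B^{2} - 1\right) = 8 + \left(-1 + 2 B^{2}\right) = 7 + 2 B^{2}$)
$N = -1$
$P{\left(l \right)} = -1$
$\left(t{\left(-2 \right)} + 2 \cdot 2\right) - \left(\left(119 + P{\left(13 \right)}\right) - 164\right) = \left(\left(7 + 2 \left(-2\right)^{2}\right) + 2 \cdot 2\right) - \left(\left(119 - 1\right) - 164\right) = \left(\left(7 + 2 \cdot 4\right) + 4\right) - \left(118 - 164\right) = \left(\left(7 + 8\right) + 4\right) - -46 = \left(15 + 4\right) + 46 = 19 + 46 = 65$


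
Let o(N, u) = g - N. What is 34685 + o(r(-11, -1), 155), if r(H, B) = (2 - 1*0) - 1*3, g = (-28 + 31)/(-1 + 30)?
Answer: 1005897/29 ≈ 34686.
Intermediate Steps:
g = 3/29 ≈ 0.10345
r(H, B) = -1 (r(H, B) = (2 + 0) - 3 = 2 - 3 = -1)
o(N, u) = 3/29 - N
34685 + o(r(-11, -1), 155) = 34685 + (3/29 - 1*(-1)) = 34685 + (3/29 + 1) = 34685 + 32/29 = 1005897/29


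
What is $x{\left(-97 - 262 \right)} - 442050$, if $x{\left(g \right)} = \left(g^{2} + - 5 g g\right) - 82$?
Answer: $-957656$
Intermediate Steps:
$x{\left(g \right)} = -82 - 4 g^{2}$ ($x{\left(g \right)} = \left(g^{2} - 5 g^{2}\right) - 82 = - 4 g^{2} - 82 = -82 - 4 g^{2}$)
$x{\left(-97 - 262 \right)} - 442050 = \left(-82 - 4 \left(-97 - 262\right)^{2}\right) - 442050 = \left(-82 - 4 \left(-359\right)^{2}\right) - 442050 = \left(-82 - 515524\right) - 442050 = -515606 - 442050 = -957656$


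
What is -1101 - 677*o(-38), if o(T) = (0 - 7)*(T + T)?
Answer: -361265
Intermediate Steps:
o(T) = -14*T
-1101 - 677*o(-38) = -1101 - (-9478)*(-38) = -1101 - 677*532 = -1101 - 360164 = -361265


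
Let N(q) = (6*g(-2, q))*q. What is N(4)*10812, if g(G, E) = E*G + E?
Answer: -1037952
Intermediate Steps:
g(G, E) = E + E*G
N(q) = -6*q² (N(q) = (6*(q*(1 - 2)))*q = (6*(q*(-1)))*q = (6*(-q))*q = (-6*q)*q = -6*q²)
N(4)*10812 = -6*4²*10812 = -6*16*10812 = -96*10812 = -1037952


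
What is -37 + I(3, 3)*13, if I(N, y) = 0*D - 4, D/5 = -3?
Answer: -89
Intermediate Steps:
D = -15 (D = 5*(-3) = -15)
I(N, y) = -4 (I(N, y) = 0*(-15) - 4 = 0 - 4 = -4)
-37 + I(3, 3)*13 = -37 - 4*13 = -37 - 52 = -89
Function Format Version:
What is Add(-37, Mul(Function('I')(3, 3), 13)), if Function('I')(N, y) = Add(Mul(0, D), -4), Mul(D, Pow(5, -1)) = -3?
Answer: -89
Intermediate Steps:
D = -15 (D = Mul(5, -3) = -15)
Function('I')(N, y) = -4 (Function('I')(N, y) = Add(Mul(0, -15), -4) = Add(0, -4) = -4)
Add(-37, Mul(Function('I')(3, 3), 13)) = Add(-37, Mul(-4, 13)) = Add(-37, -52) = -89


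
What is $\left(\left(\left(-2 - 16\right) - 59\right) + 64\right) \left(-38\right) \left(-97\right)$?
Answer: $-47918$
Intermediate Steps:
$\left(\left(\left(-2 - 16\right) - 59\right) + 64\right) \left(-38\right) \left(-97\right) = \left(\left(-18 - 59\right) + 64\right) \left(-38\right) \left(-97\right) = \left(-77 + 64\right) \left(-38\right) \left(-97\right) = \left(-13\right) \left(-38\right) \left(-97\right) = 494 \left(-97\right) = -47918$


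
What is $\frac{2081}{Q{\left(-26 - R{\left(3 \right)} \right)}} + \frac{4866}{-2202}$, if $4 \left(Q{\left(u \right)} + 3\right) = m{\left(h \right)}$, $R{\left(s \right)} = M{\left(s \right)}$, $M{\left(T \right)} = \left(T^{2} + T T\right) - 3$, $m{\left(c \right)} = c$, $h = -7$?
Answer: $- \frac{3070317}{6973} \approx -440.31$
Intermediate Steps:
$M{\left(T \right)} = -3 + 2 T^{2}$ ($M{\left(T \right)} = \left(T^{2} + T^{2}\right) - 3 = 2 T^{2} - 3 = -3 + 2 T^{2}$)
$R{\left(s \right)} = -3 + 2 s^{2}$
$Q{\left(u \right)} = - \frac{19}{4}$ ($Q{\left(u \right)} = -3 + \frac{1}{4} \left(-7\right) = -3 - \frac{7}{4} = - \frac{19}{4}$)
$\frac{2081}{Q{\left(-26 - R{\left(3 \right)} \right)}} + \frac{4866}{-2202} = \frac{2081}{- \frac{19}{4}} + \frac{4866}{-2202} = 2081 \left(- \frac{4}{19}\right) + 4866 \left(- \frac{1}{2202}\right) = - \frac{8324}{19} - \frac{811}{367} = - \frac{3070317}{6973}$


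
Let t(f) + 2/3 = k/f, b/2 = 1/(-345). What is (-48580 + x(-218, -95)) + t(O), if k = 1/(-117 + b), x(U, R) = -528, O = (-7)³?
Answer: -2039858263171/41537643 ≈ -49109.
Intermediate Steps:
b = -2/345 (b = 2/(-345) = 2*(-1/345) = -2/345 ≈ -0.0057971)
O = -343
k = -345/40367 (k = 1/(-117 - 2/345) = 1/(-40367/345) = -345/40367 ≈ -0.0085466)
t(f) = -⅔ - 345/(40367*f)
(-48580 + x(-218, -95)) + t(O) = (-48580 - 528) + (1/121101)*(-1035 - 80734*(-343))/(-343) = -49108 + (1/121101)*(-1/343)*(-1035 + 27691762) = -49108 + (1/121101)*(-1/343)*27690727 = -49108 - 27690727/41537643 = -2039858263171/41537643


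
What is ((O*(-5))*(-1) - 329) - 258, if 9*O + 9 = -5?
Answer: -5353/9 ≈ -594.78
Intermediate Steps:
O = -14/9 (O = -1 + (⅑)*(-5) = -1 - 5/9 = -14/9 ≈ -1.5556)
((O*(-5))*(-1) - 329) - 258 = (-14/9*(-5)*(-1) - 329) - 258 = ((70/9)*(-1) - 329) - 258 = (-70/9 - 329) - 258 = -3031/9 - 258 = -5353/9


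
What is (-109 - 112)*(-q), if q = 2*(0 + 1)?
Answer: 442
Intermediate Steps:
q = 2 (q = 2*1 = 2)
(-109 - 112)*(-q) = (-109 - 112)*(-1*2) = -221*(-2) = 442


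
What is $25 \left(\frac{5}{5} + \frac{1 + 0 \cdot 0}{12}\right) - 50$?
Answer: $- \frac{275}{12} \approx -22.917$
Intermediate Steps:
$25 \left(\frac{5}{5} + \frac{1 + 0 \cdot 0}{12}\right) - 50 = 25 \left(5 \cdot \frac{1}{5} + \left(1 + 0\right) \frac{1}{12}\right) - 50 = 25 \left(1 + 1 \cdot \frac{1}{12}\right) - 50 = 25 \left(1 + \frac{1}{12}\right) - 50 = 25 \cdot \frac{13}{12} - 50 = \frac{325}{12} - 50 = - \frac{275}{12}$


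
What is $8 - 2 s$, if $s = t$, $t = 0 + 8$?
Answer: $-8$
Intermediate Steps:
$t = 8$
$s = 8$
$8 - 2 s = 8 - 16 = -8$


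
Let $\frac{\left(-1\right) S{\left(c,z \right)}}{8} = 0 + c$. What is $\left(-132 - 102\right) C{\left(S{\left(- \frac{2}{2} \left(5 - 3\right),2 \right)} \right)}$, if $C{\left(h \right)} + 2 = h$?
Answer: $-3276$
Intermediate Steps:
$S{\left(c,z \right)} = - 8 c$ ($S{\left(c,z \right)} = - 8 \left(0 + c\right) = - 8 c$)
$C{\left(h \right)} = -2 + h$
$\left(-132 - 102\right) C{\left(S{\left(- \frac{2}{2} \left(5 - 3\right),2 \right)} \right)} = \left(-132 - 102\right) \left(-2 - 8 - \frac{2}{2} \left(5 - 3\right)\right) = - 234 \left(-2 - 8 \left(-2\right) \frac{1}{2} \cdot 2\right) = - 234 \left(-2 - 8 \left(\left(-1\right) 2\right)\right) = - 234 \left(-2 - -16\right) = - 234 \left(-2 + 16\right) = \left(-234\right) 14 = -3276$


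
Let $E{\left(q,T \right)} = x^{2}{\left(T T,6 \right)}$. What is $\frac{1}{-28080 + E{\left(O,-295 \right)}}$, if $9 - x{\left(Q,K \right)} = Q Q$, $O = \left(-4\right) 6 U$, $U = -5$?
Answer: $\frac{1}{57355639552867551376} \approx 1.7435 \cdot 10^{-20}$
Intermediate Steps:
$O = 120$ ($O = \left(-4\right) 6 \left(-5\right) = \left(-24\right) \left(-5\right) = 120$)
$x{\left(Q,K \right)} = 9 - Q^{2}$ ($x{\left(Q,K \right)} = 9 - Q Q = 9 - Q^{2}$)
$E{\left(q,T \right)} = \left(9 - T^{4}\right)^{2}$ ($E{\left(q,T \right)} = \left(9 - \left(T T\right)^{2}\right)^{2} = \left(9 - \left(T^{2}\right)^{2}\right)^{2} = \left(9 - T^{4}\right)^{2}$)
$\frac{1}{-28080 + E{\left(O,-295 \right)}} = \frac{1}{-28080 + \left(-9 + \left(-295\right)^{4}\right)^{2}} = \frac{1}{-28080 + \left(-9 + 7573350625\right)^{2}} = \frac{1}{-28080 + 7573350616^{2}} = \frac{1}{-28080 + 57355639552867579456} = \frac{1}{57355639552867551376}$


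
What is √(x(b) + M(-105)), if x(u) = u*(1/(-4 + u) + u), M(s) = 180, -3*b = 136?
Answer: √27550126/111 ≈ 47.287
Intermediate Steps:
b = -136/3 (b = -⅓*136 = -136/3 ≈ -45.333)
x(u) = u*(u + 1/(-4 + u))
√(x(b) + M(-105)) = √(-136*(1 + (-136/3)² - 4*(-136/3))/(3*(-4 - 136/3)) + 180) = √(-136*(1 + 18496/9 + 544/3)/(3*(-148/3)) + 180) = √(-136/3*(-3/148)*20137/9 + 180) = √(684658/333 + 180) = √(744598/333) = √27550126/111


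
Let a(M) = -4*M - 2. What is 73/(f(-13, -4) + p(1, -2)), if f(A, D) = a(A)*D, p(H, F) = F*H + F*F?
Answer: -73/198 ≈ -0.36869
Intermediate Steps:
a(M) = -2 - 4*M
p(H, F) = F**2 + F*H (p(H, F) = F*H + F**2 = F**2 + F*H)
f(A, D) = D*(-2 - 4*A) (f(A, D) = (-2 - 4*A)*D = D*(-2 - 4*A))
73/(f(-13, -4) + p(1, -2)) = 73/(-2*(-4)*(1 + 2*(-13)) - 2*(-2 + 1)) = 73/(-2*(-4)*(1 - 26) - 2*(-1)) = 73/(-2*(-4)*(-25) + 2) = 73/(-200 + 2) = 73/(-198) = -1/198*73 = -73/198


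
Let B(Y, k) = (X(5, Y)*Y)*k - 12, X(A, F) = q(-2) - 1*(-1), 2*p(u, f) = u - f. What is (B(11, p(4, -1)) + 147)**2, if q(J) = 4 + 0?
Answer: 297025/4 ≈ 74256.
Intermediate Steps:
p(u, f) = u/2 - f/2 (p(u, f) = (u - f)/2 = u/2 - f/2)
q(J) = 4
X(A, F) = 5 (X(A, F) = 4 - 1*(-1) = 4 + 1 = 5)
B(Y, k) = -12 + 5*Y*k (B(Y, k) = (5*Y)*k - 12 = 5*Y*k - 12 = -12 + 5*Y*k)
(B(11, p(4, -1)) + 147)**2 = ((-12 + 5*11*((1/2)*4 - 1/2*(-1))) + 147)**2 = ((-12 + 5*11*(2 + 1/2)) + 147)**2 = ((-12 + 5*11*(5/2)) + 147)**2 = ((-12 + 275/2) + 147)**2 = (251/2 + 147)**2 = (545/2)**2 = 297025/4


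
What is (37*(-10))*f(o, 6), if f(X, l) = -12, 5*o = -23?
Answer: 4440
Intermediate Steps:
o = -23/5 (o = (1/5)*(-23) = -23/5 ≈ -4.6000)
(37*(-10))*f(o, 6) = (37*(-10))*(-12) = -370*(-12) = 4440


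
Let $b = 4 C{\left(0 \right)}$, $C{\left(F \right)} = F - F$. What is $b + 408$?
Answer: $408$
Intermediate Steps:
$C{\left(F \right)} = 0$
$b = 0$ ($b = 4 \cdot 0 = 0$)
$b + 408 = 0 + 408 = 408$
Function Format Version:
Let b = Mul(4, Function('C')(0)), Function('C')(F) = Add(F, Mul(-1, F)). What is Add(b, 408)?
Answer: 408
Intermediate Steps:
Function('C')(F) = 0
b = 0 (b = Mul(4, 0) = 0)
Add(b, 408) = Add(0, 408) = 408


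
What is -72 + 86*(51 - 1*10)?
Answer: 3454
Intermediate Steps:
-72 + 86*(51 - 1*10) = -72 + 86*(51 - 10) = -72 + 86*41 = -72 + 3526 = 3454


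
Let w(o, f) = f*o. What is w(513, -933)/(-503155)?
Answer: 478629/503155 ≈ 0.95126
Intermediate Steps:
w(513, -933)/(-503155) = -933*513/(-503155) = -478629*(-1/503155) = 478629/503155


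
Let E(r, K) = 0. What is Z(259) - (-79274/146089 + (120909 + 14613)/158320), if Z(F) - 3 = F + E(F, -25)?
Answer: 3026250365991/11564405240 ≈ 261.69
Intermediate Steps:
Z(F) = 3 + F (Z(F) = 3 + (F + 0) = 3 + F)
Z(259) - (-79274/146089 + (120909 + 14613)/158320) = (3 + 259) - (-79274/146089 + (120909 + 14613)/158320) = 262 - (-79274*1/146089 + 135522*(1/158320)) = 262 - (-79274/146089 + 67761/79160) = 262 - 1*3623806889/11564405240 = 262 - 3623806889/11564405240 = 3026250365991/11564405240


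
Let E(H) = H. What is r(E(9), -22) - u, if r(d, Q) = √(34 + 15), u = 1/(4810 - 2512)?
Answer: 16085/2298 ≈ 6.9996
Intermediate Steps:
u = 1/2298 ≈ 0.00043516
r(d, Q) = 7 (r(d, Q) = √49 = 7)
r(E(9), -22) - u = 7 - 1*1/2298 = 7 - 1/2298 = 16085/2298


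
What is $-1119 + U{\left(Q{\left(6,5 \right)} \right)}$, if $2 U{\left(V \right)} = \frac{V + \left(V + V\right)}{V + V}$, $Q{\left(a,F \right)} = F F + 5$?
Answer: $- \frac{4473}{4} \approx -1118.3$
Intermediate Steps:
$Q{\left(a,F \right)} = 5 + F^{2}$ ($Q{\left(a,F \right)} = F^{2} + 5 = 5 + F^{2}$)
$U{\left(V \right)} = \frac{3}{4}$ ($U{\left(V \right)} = \frac{\left(V + \left(V + V\right)\right) \frac{1}{V + V}}{2} = \frac{\left(V + 2 V\right) \frac{1}{2 V}}{2} = \frac{3 V \frac{1}{2 V}}{2} = \frac{1}{2} \cdot \frac{3}{2} = \frac{3}{4}$)
$-1119 + U{\left(Q{\left(6,5 \right)} \right)} = -1119 + \frac{3}{4} = - \frac{4473}{4}$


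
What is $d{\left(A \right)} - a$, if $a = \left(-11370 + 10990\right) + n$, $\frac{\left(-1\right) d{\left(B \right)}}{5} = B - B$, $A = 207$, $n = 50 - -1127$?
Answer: $-797$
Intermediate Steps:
$n = 1177$ ($n = 50 + 1127 = 1177$)
$d{\left(B \right)} = 0$ ($d{\left(B \right)} = - 5 \left(B - B\right) = \left(-5\right) 0 = 0$)
$a = 797$ ($a = \left(-11370 + 10990\right) + 1177 = -380 + 1177 = 797$)
$d{\left(A \right)} - a = 0 - 797 = -797$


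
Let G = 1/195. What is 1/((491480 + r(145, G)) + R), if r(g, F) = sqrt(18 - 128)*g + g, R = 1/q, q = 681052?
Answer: 228031321804035052/112106971309300764305001 - 67255614872080*I*sqrt(110)/112106971309300764305001 ≈ 2.0341e-6 - 6.2921e-9*I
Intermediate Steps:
G = 1/195 ≈ 0.0051282
R = 1/681052 ≈ 1.4683e-6
r(g, F) = g + I*g*sqrt(110) (r(g, F) = sqrt(-110)*g + g = (I*sqrt(110))*g + g = I*g*sqrt(110) + g = g + I*g*sqrt(110))
1/((491480 + r(145, G)) + R) = 1/((491480 + 145*(1 + I*sqrt(110))) + 1/681052) = 1/((491480 + (145 + 145*I*sqrt(110))) + 1/681052) = 1/((491625 + 145*I*sqrt(110)) + 1/681052) = 1/(334822189501/681052 + 145*I*sqrt(110))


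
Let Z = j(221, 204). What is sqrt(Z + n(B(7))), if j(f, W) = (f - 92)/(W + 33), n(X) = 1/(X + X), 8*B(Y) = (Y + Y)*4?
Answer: sqrt(753186)/1106 ≈ 0.78469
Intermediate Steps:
B(Y) = Y (B(Y) = ((Y + Y)*4)/8 = ((2*Y)*4)/8 = (8*Y)/8 = Y)
n(X) = 1/(2*X)
j(f, W) = (-92 + f)/(33 + W)
Z = 43/79 (Z = (-92 + 221)/(33 + 204) = 129/237 = (1/237)*129 = 43/79 ≈ 0.54430)
sqrt(Z + n(B(7))) = sqrt(43/79 + (1/2)/7) = sqrt(43/79 + (1/2)*(1/7)) = sqrt(43/79 + 1/14) = sqrt(681/1106) = sqrt(753186)/1106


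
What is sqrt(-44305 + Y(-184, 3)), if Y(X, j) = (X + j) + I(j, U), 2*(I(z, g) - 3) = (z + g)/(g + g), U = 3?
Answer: 3*I*sqrt(19770)/2 ≈ 210.91*I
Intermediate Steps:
I(z, g) = 3 + (g + z)/(4*g) (I(z, g) = 3 + ((z + g)/(g + g))/2 = 3 + ((g + z)/((2*g)))/2 = 3 + ((g + z)*(1/(2*g)))/2 = 3 + ((g + z)/(2*g))/2 = 3 + (g + z)/(4*g))
Y(X, j) = 13/4 + X + 13*j/12 (Y(X, j) = (X + j) + (1/4)*(j + 13*3)/3 = (X + j) + (1/4)*(1/3)*(j + 39) = (X + j) + (1/4)*(1/3)*(39 + j) = (X + j) + (13/4 + j/12) = 13/4 + X + 13*j/12)
sqrt(-44305 + Y(-184, 3)) = sqrt(-44305 + (13/4 - 184 + (13/12)*3)) = sqrt(-44305 + (13/4 - 184 + 13/4)) = sqrt(-44305 - 355/2) = sqrt(-88965/2) = 3*I*sqrt(19770)/2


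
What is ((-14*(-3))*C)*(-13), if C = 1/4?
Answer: -273/2 ≈ -136.50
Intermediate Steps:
C = 1/4 ≈ 0.25000
((-14*(-3))*C)*(-13) = (-14*(-3)*(1/4))*(-13) = (42*(1/4))*(-13) = (21/2)*(-13) = -273/2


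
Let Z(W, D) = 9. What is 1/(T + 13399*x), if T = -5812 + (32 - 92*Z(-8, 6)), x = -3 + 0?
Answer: -1/46805 ≈ -2.1365e-5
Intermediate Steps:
x = -3
T = -6608 (T = -5812 + (32 - 92*9) = -5812 + (32 - 828) = -5812 - 796 = -6608)
1/(T + 13399*x) = 1/(-6608 + 13399*(-3)) = 1/(-6608 - 40197) = 1/(-46805) = -1/46805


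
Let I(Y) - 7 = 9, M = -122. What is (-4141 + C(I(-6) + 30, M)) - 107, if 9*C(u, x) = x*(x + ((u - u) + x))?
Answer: -8464/9 ≈ -940.44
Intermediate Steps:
I(Y) = 16 (I(Y) = 7 + 9 = 16)
C(u, x) = 2*x²/9 (C(u, x) = (x*(x + ((u - u) + x)))/9 = (x*(x + (0 + x)))/9 = (x*(x + x))/9 = (x*(2*x))/9 = (2*x²)/9 = 2*x²/9)
(-4141 + C(I(-6) + 30, M)) - 107 = (-4141 + (2/9)*(-122)²) - 107 = (-4141 + (2/9)*14884) - 107 = (-4141 + 29768/9) - 107 = -7501/9 - 107 = -8464/9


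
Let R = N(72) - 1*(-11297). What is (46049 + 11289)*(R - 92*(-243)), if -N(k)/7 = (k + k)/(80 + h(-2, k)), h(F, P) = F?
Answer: 25075111498/13 ≈ 1.9289e+9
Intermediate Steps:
N(k) = -7*k/39 (N(k) = -7*(k + k)/(80 - 2) = -7*2*k/78 = -7*k/39)
R = 146693/13 (R = -7/39*72 - 1*(-11297) = -168/13 + 11297 = 146693/13 ≈ 11284.)
(46049 + 11289)*(R - 92*(-243)) = (46049 + 11289)*(146693/13 - 92*(-243)) = 57338*(146693/13 + 22356) = 57338*(437321/13) = 25075111498/13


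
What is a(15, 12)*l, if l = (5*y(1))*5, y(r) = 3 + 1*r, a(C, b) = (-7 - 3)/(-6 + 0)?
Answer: 500/3 ≈ 166.67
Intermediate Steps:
a(C, b) = 5/3 (a(C, b) = -10/(-6) = -10*(-⅙) = 5/3)
y(r) = 3 + r
l = 100 (l = (5*(3 + 1))*5 = (5*4)*5 = 20*5 = 100)
a(15, 12)*l = (5/3)*100 = 500/3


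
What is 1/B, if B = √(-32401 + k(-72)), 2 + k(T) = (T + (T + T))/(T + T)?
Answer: -I*√129606/64803 ≈ -0.0055554*I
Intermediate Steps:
k(T) = -½ (k(T) = -2 + (T + (T + T))/(T + T) = -2 + (T + 2*T)/((2*T)) = -2 + (3*T)*(1/(2*T)) = -2 + 3/2 = -½)
B = I*√129606/2 (B = √(-32401 - ½) = √(-64803/2) = I*√129606/2 ≈ 180.0*I)
1/B = 1/(I*√129606/2) = -I*√129606/64803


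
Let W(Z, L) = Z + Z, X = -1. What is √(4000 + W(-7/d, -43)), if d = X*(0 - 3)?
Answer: √35958/3 ≈ 63.209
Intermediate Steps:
d = 3 (d = -(0 - 3) = -1*(-3) = 3)
W(Z, L) = 2*Z
√(4000 + W(-7/d, -43)) = √(4000 + 2*(-7/3)) = √(4000 - 14/3) = √(11986/3) = √35958/3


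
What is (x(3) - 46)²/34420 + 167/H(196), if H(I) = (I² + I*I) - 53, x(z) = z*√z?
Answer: 170285537/2642733180 - 69*√3/8605 ≈ 0.050547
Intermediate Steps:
x(z) = z^(3/2)
H(I) = -53 + 2*I² (H(I) = (I² + I²) - 53 = 2*I² - 53 = -53 + 2*I²)
(x(3) - 46)²/34420 + 167/H(196) = (3^(3/2) - 46)²/34420 + 167/(-53 + 2*196²) = (3*√3 - 46)²*(1/34420) + 167/(-53 + 2*38416) = (-46 + 3*√3)²*(1/34420) + 167/(-53 + 76832) = (-46 + 3*√3)²/34420 + 167/76779 = 167/76779 + (-46 + 3*√3)²/34420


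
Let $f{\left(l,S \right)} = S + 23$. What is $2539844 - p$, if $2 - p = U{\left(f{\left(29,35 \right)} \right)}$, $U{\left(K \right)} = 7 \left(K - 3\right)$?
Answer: $2540227$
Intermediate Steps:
$f{\left(l,S \right)} = 23 + S$
$U{\left(K \right)} = -21 + 7 K$ ($U{\left(K \right)} = 7 \left(-3 + K\right) = -21 + 7 K$)
$p = -383$ ($p = 2 - \left(-21 + 7 \left(23 + 35\right)\right) = 2 - \left(-21 + 7 \cdot 58\right) = 2 - \left(-21 + 406\right) = 2 - 385 = -383$)
$2539844 - p = 2539844 - -383 = 2539844 + 383 = 2540227$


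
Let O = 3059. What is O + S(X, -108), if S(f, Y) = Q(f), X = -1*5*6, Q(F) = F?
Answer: 3029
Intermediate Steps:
X = -30 (X = -5*6 = -30)
S(f, Y) = f
O + S(X, -108) = 3059 - 30 = 3029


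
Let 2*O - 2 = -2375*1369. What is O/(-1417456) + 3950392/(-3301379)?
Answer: -464999142137/9359118943648 ≈ -0.049684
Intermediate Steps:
O = -3251373/2 (O = 1 + (-2375*1369)/2 = 1 + (½)*(-3251375) = 1 - 3251375/2 = -3251373/2 ≈ -1.6257e+6)
O/(-1417456) + 3950392/(-3301379) = -3251373/2/(-1417456) + 3950392/(-3301379) = -3251373/2*(-1/1417456) + 3950392*(-1/3301379) = 3251373/2834912 - 3950392/3301379 = -464999142137/9359118943648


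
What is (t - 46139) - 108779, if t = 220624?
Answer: 65706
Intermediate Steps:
(t - 46139) - 108779 = (220624 - 46139) - 108779 = 174485 - 108779 = 65706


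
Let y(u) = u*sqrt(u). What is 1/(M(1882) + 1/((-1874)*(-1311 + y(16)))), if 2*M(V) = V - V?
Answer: 2336878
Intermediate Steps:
M(V) = 0 (M(V) = (V - V)/2 = (1/2)*0 = 0)
y(u) = u**(3/2)
1/(M(1882) + 1/((-1874)*(-1311 + y(16)))) = 1/(0 + 1/((-1874)*(-1311 + 16**(3/2)))) = 1/(0 - 1/(1874*(-1311 + 64))) = 1/(0 - 1/1874/(-1247)) = 1/(0 - 1/1874*(-1/1247)) = 1/(0 + 1/2336878) = 1/(1/2336878) = 2336878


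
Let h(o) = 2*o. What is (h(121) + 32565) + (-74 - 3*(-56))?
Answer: 32901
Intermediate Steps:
(h(121) + 32565) + (-74 - 3*(-56)) = (2*121 + 32565) + (-74 - 3*(-56)) = (242 + 32565) + (-74 + 168) = 32807 + 94 = 32901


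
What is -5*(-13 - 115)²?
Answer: -81920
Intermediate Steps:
-5*(-13 - 115)² = -5*(-128)² = -5*16384 = -81920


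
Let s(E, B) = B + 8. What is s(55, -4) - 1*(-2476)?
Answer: 2480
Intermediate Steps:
s(E, B) = 8 + B
s(55, -4) - 1*(-2476) = (8 - 4) - 1*(-2476) = 4 + 2476 = 2480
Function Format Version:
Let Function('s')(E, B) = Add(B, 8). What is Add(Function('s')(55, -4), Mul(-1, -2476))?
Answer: 2480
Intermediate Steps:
Function('s')(E, B) = Add(8, B)
Add(Function('s')(55, -4), Mul(-1, -2476)) = Add(Add(8, -4), Mul(-1, -2476)) = Add(4, 2476) = 2480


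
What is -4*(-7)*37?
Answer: 1036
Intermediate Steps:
-4*(-7)*37 = 28*37 = 1036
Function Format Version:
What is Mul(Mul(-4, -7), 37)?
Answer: 1036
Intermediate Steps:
Mul(Mul(-4, -7), 37) = Mul(28, 37) = 1036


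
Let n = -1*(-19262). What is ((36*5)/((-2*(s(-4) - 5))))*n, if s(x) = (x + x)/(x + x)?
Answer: 433395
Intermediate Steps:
s(x) = 1 (s(x) = (2*x)/((2*x)) = (2*x)*(1/(2*x)) = 1)
n = 19262
((36*5)/((-2*(s(-4) - 5))))*n = ((36*5)/((-2*(1 - 5))))*19262 = (180/((-2*(-4))))*19262 = (180/8)*19262 = (180*(⅛))*19262 = (45/2)*19262 = 433395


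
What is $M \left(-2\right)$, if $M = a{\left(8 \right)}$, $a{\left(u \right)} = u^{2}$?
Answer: $-128$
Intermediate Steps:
$M = 64$ ($M = 8^{2} = 64$)
$M \left(-2\right) = 64 \left(-2\right) = -128$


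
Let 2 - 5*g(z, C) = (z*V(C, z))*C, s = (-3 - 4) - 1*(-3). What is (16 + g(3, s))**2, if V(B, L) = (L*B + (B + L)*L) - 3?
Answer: 17956/25 ≈ 718.24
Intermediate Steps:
s = -4 (s = -7 + 3 = -4)
V(B, L) = -3 + B*L + L*(B + L) (V(B, L) = (B*L + L*(B + L)) - 3 = -3 + B*L + L*(B + L))
g(z, C) = 2/5 - C*z*(-3 + z**2 + 2*C*z)/5 (g(z, C) = 2/5 - z*(-3 + z**2 + 2*C*z)*C/5 = 2/5 - C*z*(-3 + z**2 + 2*C*z)/5)
(16 + g(3, s))**2 = (16 + (2/5 - 1/5*(-4)*3*(-3 + 3**2 + 2*(-4)*3)))**2 = (16 + (2/5 - 1/5*(-4)*3*(-3 + 9 - 24)))**2 = (16 + (2/5 - 1/5*(-4)*3*(-18)))**2 = (16 + (2/5 - 216/5))**2 = (16 - 214/5)**2 = (-134/5)**2 = 17956/25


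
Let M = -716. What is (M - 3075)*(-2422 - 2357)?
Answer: 18117189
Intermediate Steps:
(M - 3075)*(-2422 - 2357) = (-716 - 3075)*(-2422 - 2357) = -3791*(-4779) = 18117189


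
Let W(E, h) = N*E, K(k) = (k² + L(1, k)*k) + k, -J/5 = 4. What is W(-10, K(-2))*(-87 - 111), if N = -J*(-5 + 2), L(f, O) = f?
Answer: -118800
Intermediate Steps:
J = -20 (J = -5*4 = -20)
K(k) = k² + 2*k (K(k) = (k² + 1*k) + k = (k² + k) + k = (k + k²) + k = k² + 2*k)
N = -60 (N = -(-20)*(-5 + 2) = -(-20)*(-3) = -1*60 = -60)
W(E, h) = -60*E
W(-10, K(-2))*(-87 - 111) = (-60*(-10))*(-87 - 111) = 600*(-198) = -118800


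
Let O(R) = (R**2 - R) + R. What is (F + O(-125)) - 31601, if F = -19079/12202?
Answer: -194958231/12202 ≈ -15978.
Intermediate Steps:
O(R) = R**2
F = -19079/12202 (F = -19079*1/12202 = -19079/12202 ≈ -1.5636)
(F + O(-125)) - 31601 = (-19079/12202 + (-125)**2) - 31601 = (-19079/12202 + 15625) - 31601 = 190637171/12202 - 31601 = -194958231/12202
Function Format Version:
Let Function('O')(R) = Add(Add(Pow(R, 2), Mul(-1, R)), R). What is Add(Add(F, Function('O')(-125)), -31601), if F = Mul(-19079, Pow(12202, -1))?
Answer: Rational(-194958231, 12202) ≈ -15978.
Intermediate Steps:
Function('O')(R) = Pow(R, 2)
F = Rational(-19079, 12202) (F = Mul(-19079, Rational(1, 12202)) = Rational(-19079, 12202) ≈ -1.5636)
Add(Add(F, Function('O')(-125)), -31601) = Add(Add(Rational(-19079, 12202), Pow(-125, 2)), -31601) = Add(Add(Rational(-19079, 12202), 15625), -31601) = Add(Rational(190637171, 12202), -31601) = Rational(-194958231, 12202)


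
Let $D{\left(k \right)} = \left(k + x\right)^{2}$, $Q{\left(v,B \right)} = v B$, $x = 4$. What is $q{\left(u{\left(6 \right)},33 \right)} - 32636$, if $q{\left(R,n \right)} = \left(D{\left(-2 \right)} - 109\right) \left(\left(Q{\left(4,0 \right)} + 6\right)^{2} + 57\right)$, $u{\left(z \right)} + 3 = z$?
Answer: $-42401$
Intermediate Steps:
$Q{\left(v,B \right)} = B v$
$u{\left(z \right)} = -3 + z$
$D{\left(k \right)} = \left(4 + k\right)^{2}$ ($D{\left(k \right)} = \left(k + 4\right)^{2} = \left(4 + k\right)^{2}$)
$q{\left(R,n \right)} = -9765$ ($q{\left(R,n \right)} = \left(\left(4 - 2\right)^{2} - 109\right) \left(\left(0 \cdot 4 + 6\right)^{2} + 57\right) = \left(2^{2} - 109\right) \left(\left(0 + 6\right)^{2} + 57\right) = \left(4 - 109\right) \left(6^{2} + 57\right) = - 105 \left(36 + 57\right) = \left(-105\right) 93 = -9765$)
$q{\left(u{\left(6 \right)},33 \right)} - 32636 = -9765 - 32636 = -42401$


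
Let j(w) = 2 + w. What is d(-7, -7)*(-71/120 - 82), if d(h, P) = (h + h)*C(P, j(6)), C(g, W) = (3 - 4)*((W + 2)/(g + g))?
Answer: 9911/12 ≈ 825.92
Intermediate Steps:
C(g, W) = -(2 + W)/(2*g)
d(h, P) = -10*h/P (d(h, P) = (h + h)*((-2 - (2 + 6))/(2*P)) = (2*h)*((-2 - 1*8)/(2*P)) = (2*h)*((-2 - 8)/(2*P)) = (2*h)*((½)*(-10)/P) = (2*h)*(-5/P) = -10*h/P)
d(-7, -7)*(-71/120 - 82) = (-10*(-7)/(-7))*(-71/120 - 82) = (-10*(-7)*(-⅐))*(-71*1/120 - 82) = -10*(-71/120 - 82) = -10*(-9911/120) = 9911/12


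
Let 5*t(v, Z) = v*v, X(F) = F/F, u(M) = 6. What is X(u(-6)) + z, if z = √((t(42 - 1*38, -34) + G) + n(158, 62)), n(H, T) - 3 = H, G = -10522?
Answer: 1 + I*√258945/5 ≈ 1.0 + 101.77*I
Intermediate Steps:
n(H, T) = 3 + H
X(F) = 1
t(v, Z) = v²/5 (t(v, Z) = (v*v)/5 = v²/5)
z = I*√258945/5 (z = √(((42 - 1*38)²/5 - 10522) + (3 + 158)) = √(((42 - 38)²/5 - 10522) + 161) = √(((⅕)*4² - 10522) + 161) = √(((⅕)*16 - 10522) + 161) = √((16/5 - 10522) + 161) = √(-52594/5 + 161) = √(-51789/5) = I*√258945/5 ≈ 101.77*I)
X(u(-6)) + z = 1 + I*√258945/5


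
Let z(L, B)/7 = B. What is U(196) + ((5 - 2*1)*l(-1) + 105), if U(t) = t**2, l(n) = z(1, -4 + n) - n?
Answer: 38419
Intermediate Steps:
z(L, B) = 7*B
l(n) = -28 + 6*n (l(n) = 7*(-4 + n) - n = (-28 + 7*n) - n = -28 + 6*n)
U(196) + ((5 - 2*1)*l(-1) + 105) = 196**2 + ((5 - 2*1)*(-28 + 6*(-1)) + 105) = 38416 + ((5 - 2)*(-28 - 6) + 105) = 38416 + (3*(-34) + 105) = 38416 + (-102 + 105) = 38416 + 3 = 38419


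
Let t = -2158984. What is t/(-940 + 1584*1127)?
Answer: -539746/446057 ≈ -1.2100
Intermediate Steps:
t/(-940 + 1584*1127) = -2158984/(-940 + 1584*1127) = -2158984/(-940 + 1785168) = -2158984/1784228 = -2158984*1/1784228 = -539746/446057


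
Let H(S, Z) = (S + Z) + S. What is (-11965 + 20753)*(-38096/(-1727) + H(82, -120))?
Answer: 1002570192/1727 ≈ 5.8053e+5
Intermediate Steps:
H(S, Z) = Z + 2*S
(-11965 + 20753)*(-38096/(-1727) + H(82, -120)) = (-11965 + 20753)*(-38096/(-1727) + (-120 + 2*82)) = 8788*(-38096*(-1/1727) + (-120 + 164)) = 8788*(38096/1727 + 44) = 8788*(114084/1727) = 1002570192/1727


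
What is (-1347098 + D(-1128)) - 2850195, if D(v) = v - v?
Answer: -4197293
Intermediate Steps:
D(v) = 0
(-1347098 + D(-1128)) - 2850195 = (-1347098 + 0) - 2850195 = -1347098 - 2850195 = -4197293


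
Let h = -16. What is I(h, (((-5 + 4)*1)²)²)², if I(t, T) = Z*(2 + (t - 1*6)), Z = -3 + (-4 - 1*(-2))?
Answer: 10000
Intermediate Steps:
Z = -5 (Z = -3 + (-4 + 2) = -3 - 2 = -5)
I(t, T) = 20 - 5*t (I(t, T) = -5*(2 + (t - 1*6)) = -5*(2 + (t - 6)) = -5*(2 + (-6 + t)) = -5*(-4 + t) = 20 - 5*t)
I(h, (((-5 + 4)*1)²)²)² = (20 - 5*(-16))² = (20 + 80)² = 100² = 10000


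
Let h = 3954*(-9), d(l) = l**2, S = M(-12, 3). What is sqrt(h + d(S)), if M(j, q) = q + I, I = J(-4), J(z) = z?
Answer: I*sqrt(35585) ≈ 188.64*I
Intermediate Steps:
I = -4
M(j, q) = -4 + q (M(j, q) = q - 4 = -4 + q)
S = -1 (S = -4 + 3 = -1)
h = -35586
sqrt(h + d(S)) = sqrt(-35586 + (-1)**2) = sqrt(-35586 + 1) = sqrt(-35585) = I*sqrt(35585)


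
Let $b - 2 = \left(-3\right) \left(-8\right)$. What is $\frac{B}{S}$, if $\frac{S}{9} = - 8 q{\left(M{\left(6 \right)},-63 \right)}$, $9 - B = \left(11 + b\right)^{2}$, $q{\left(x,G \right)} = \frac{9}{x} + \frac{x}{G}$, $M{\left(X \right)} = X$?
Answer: $\frac{2380}{177} \approx 13.446$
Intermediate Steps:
$b = 26$ ($b = 2 - -24 = 2 + 24 = 26$)
$B = -1360$ ($B = 9 - \left(11 + 26\right)^{2} = 9 - 37^{2} = 9 - 1369 = -1360$)
$S = - \frac{708}{7}$ ($S = 9 \left(- 8 \left(\frac{9}{6} + \frac{6}{-63}\right)\right) = 9 \left(- 8 \left(9 \cdot \frac{1}{6} + 6 \left(- \frac{1}{63}\right)\right)\right) = 9 \left(- 8 \left(\frac{3}{2} - \frac{2}{21}\right)\right) = 9 \left(\left(-8\right) \frac{59}{42}\right) = 9 \left(- \frac{236}{21}\right) = - \frac{708}{7} \approx -101.14$)
$\frac{B}{S} = - \frac{1360}{- \frac{708}{7}} = \left(-1360\right) \left(- \frac{7}{708}\right) = \frac{2380}{177}$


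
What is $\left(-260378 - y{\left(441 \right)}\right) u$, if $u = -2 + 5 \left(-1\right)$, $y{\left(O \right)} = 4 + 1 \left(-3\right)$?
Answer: $1822653$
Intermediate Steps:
$y{\left(O \right)} = 1$ ($y{\left(O \right)} = 4 - 3 = 1$)
$u = -7$ ($u = -2 - 5 = -7$)
$\left(-260378 - y{\left(441 \right)}\right) u = \left(-260378 - 1\right) \left(-7\right) = \left(-260379\right) \left(-7\right) = 1822653$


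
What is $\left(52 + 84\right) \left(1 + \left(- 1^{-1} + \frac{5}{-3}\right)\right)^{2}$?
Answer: $\frac{3400}{9} \approx 377.78$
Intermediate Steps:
$\left(52 + 84\right) \left(1 + \left(- 1^{-1} + \frac{5}{-3}\right)\right)^{2} = 136 \left(1 + \left(\left(-1\right) 1 + 5 \left(- \frac{1}{3}\right)\right)\right)^{2} = 136 \left(1 - \frac{8}{3}\right)^{2} = 136 \left(- \frac{5}{3}\right)^{2} = 136 \cdot \frac{25}{9} = \frac{3400}{9}$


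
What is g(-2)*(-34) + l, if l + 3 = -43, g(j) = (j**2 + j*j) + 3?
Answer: -420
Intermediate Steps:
g(j) = 3 + 2*j**2 (g(j) = (j**2 + j**2) + 3 = 2*j**2 + 3 = 3 + 2*j**2)
l = -46 (l = -3 - 43 = -46)
g(-2)*(-34) + l = (3 + 2*(-2)**2)*(-34) - 46 = (3 + 2*4)*(-34) - 46 = (3 + 8)*(-34) - 46 = 11*(-34) - 46 = -374 - 46 = -420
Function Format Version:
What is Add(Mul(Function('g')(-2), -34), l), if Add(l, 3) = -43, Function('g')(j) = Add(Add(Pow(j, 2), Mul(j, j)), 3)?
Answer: -420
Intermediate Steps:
Function('g')(j) = Add(3, Mul(2, Pow(j, 2))) (Function('g')(j) = Add(Add(Pow(j, 2), Pow(j, 2)), 3) = Add(Mul(2, Pow(j, 2)), 3) = Add(3, Mul(2, Pow(j, 2))))
l = -46 (l = Add(-3, -43) = -46)
Add(Mul(Function('g')(-2), -34), l) = Add(Mul(Add(3, Mul(2, Pow(-2, 2))), -34), -46) = Add(Mul(Add(3, Mul(2, 4)), -34), -46) = Add(Mul(Add(3, 8), -34), -46) = Add(Mul(11, -34), -46) = Add(-374, -46) = -420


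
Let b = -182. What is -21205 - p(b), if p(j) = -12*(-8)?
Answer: -21301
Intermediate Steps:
p(j) = 96
-21205 - p(b) = -21205 - 1*96 = -21205 - 96 = -21301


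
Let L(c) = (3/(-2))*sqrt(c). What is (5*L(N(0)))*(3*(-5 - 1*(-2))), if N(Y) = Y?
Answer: 0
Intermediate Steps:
L(c) = -3*sqrt(c)/2 (L(c) = (3*(-1/2))*sqrt(c) = -3*sqrt(c)/2)
(5*L(N(0)))*(3*(-5 - 1*(-2))) = (5*(-3*sqrt(0)/2))*(3*(-5 - 1*(-2))) = (5*(-3/2*0))*(3*(-5 + 2)) = (5*0)*(3*(-3)) = 0*(-9) = 0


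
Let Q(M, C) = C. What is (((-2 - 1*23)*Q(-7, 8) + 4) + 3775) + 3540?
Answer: 7119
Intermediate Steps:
(((-2 - 1*23)*Q(-7, 8) + 4) + 3775) + 3540 = (((-2 - 1*23)*8 + 4) + 3775) + 3540 = (((-2 - 23)*8 + 4) + 3775) + 3540 = ((-25*8 + 4) + 3775) + 3540 = ((-200 + 4) + 3775) + 3540 = (-196 + 3775) + 3540 = 3579 + 3540 = 7119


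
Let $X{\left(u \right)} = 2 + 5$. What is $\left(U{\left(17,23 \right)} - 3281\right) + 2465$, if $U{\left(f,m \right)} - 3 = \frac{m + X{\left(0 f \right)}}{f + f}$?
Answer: $- \frac{13806}{17} \approx -812.12$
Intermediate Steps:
$X{\left(u \right)} = 7$
$U{\left(f,m \right)} = 3 + \frac{7 + m}{2 f}$ ($U{\left(f,m \right)} = 3 + \frac{m + 7}{f + f} = 3 + \frac{7 + m}{2 f}$)
$\left(U{\left(17,23 \right)} - 3281\right) + 2465 = \left(\frac{7 + 23 + 6 \cdot 17}{2 \cdot 17} - 3281\right) + 2465 = \left(\frac{1}{2} \cdot \frac{1}{17} \left(7 + 23 + 102\right) - 3281\right) + 2465 = \left(\frac{1}{2} \cdot \frac{1}{17} \cdot 132 - 3281\right) + 2465 = \left(\frac{66}{17} - 3281\right) + 2465 = - \frac{55711}{17} + 2465 = - \frac{13806}{17}$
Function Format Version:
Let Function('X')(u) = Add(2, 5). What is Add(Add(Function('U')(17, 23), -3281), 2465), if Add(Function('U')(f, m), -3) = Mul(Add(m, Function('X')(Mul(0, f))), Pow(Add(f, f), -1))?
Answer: Rational(-13806, 17) ≈ -812.12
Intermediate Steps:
Function('X')(u) = 7
Function('U')(f, m) = Add(3, Mul(Rational(1, 2), Pow(f, -1), Add(7, m))) (Function('U')(f, m) = Add(3, Mul(Add(m, 7), Pow(Add(f, f), -1))) = Add(3, Mul(Add(7, m), Pow(Mul(2, f), -1))) = Add(3, Mul(Add(7, m), Mul(Rational(1, 2), Pow(f, -1)))) = Add(3, Mul(Rational(1, 2), Pow(f, -1), Add(7, m))))
Add(Add(Function('U')(17, 23), -3281), 2465) = Add(Add(Mul(Rational(1, 2), Pow(17, -1), Add(7, 23, Mul(6, 17))), -3281), 2465) = Add(Add(Mul(Rational(1, 2), Rational(1, 17), Add(7, 23, 102)), -3281), 2465) = Add(Add(Mul(Rational(1, 2), Rational(1, 17), 132), -3281), 2465) = Add(Add(Rational(66, 17), -3281), 2465) = Add(Rational(-55711, 17), 2465) = Rational(-13806, 17)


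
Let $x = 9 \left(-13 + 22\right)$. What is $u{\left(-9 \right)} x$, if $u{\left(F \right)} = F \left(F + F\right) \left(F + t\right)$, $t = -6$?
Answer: $-196830$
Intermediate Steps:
$u{\left(F \right)} = 2 F^{2} \left(-6 + F\right)$ ($u{\left(F \right)} = F \left(F + F\right) \left(F - 6\right) = F 2 F \left(-6 + F\right) = 2 F^{2} \left(-6 + F\right)$)
$x = 81$ ($x = 9 \cdot 9 = 81$)
$u{\left(-9 \right)} x = 2 \left(-9\right)^{2} \left(-6 - 9\right) 81 = 2 \cdot 81 \left(-15\right) 81 = \left(-2430\right) 81 = -196830$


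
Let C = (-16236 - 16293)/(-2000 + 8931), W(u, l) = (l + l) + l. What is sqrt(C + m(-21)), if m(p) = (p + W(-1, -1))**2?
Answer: sqrt(27444867837)/6931 ≈ 23.902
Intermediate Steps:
W(u, l) = 3*l (W(u, l) = 2*l + l = 3*l)
C = -32529/6931 ≈ -4.6933
m(p) = (-3 + p)**2 (m(p) = (p + 3*(-1))**2 = (p - 3)**2 = (-3 + p)**2)
sqrt(C + m(-21)) = sqrt(-32529/6931 + (-3 - 21)**2) = sqrt(-32529/6931 + (-24)**2) = sqrt(-32529/6931 + 576) = sqrt(3959727/6931) = sqrt(27444867837)/6931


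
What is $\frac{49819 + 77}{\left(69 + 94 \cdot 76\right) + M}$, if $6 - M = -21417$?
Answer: $\frac{12474}{7159} \approx 1.7424$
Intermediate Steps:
$M = 21423$ ($M = 6 - -21417 = 6 + 21417 = 21423$)
$\frac{49819 + 77}{\left(69 + 94 \cdot 76\right) + M} = \frac{49819 + 77}{\left(69 + 94 \cdot 76\right) + 21423} = \frac{49896}{\left(69 + 7144\right) + 21423} = \frac{49896}{7213 + 21423} = \frac{49896}{28636} = 49896 \cdot \frac{1}{28636} = \frac{12474}{7159}$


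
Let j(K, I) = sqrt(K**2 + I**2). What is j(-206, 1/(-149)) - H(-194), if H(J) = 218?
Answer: -218 + sqrt(942121637)/149 ≈ -12.000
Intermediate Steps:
j(K, I) = sqrt(I**2 + K**2)
j(-206, 1/(-149)) - H(-194) = sqrt((1/(-149))**2 + (-206)**2) - 1*218 = sqrt((-1/149)**2 + 42436) - 218 = sqrt(1/22201 + 42436) - 218 = sqrt(942121637/22201) - 218 = sqrt(942121637)/149 - 218 = -218 + sqrt(942121637)/149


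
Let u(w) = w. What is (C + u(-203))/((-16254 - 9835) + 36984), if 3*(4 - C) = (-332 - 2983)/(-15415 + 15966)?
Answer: -108544/6003145 ≈ -0.018081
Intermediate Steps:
C = 3309/551 (C = 4 - (-332 - 2983)/(3*(-15415 + 15966)) = 4 - (-1105)/551 = 4 - 1/3*(-3315/551) = 4 + 1105/551 = 3309/551 ≈ 6.0054)
(C + u(-203))/((-16254 - 9835) + 36984) = (3309/551 - 203)/((-16254 - 9835) + 36984) = -108544/(551*(-26089 + 36984)) = -108544/551/10895 = -108544/551*1/10895 = -108544/6003145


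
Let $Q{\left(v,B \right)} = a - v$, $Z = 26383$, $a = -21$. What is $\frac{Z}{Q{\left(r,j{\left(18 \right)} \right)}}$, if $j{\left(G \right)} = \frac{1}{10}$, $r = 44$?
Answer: $- \frac{26383}{65} \approx -405.89$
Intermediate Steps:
$j{\left(G \right)} = \frac{1}{10}$
$Q{\left(v,B \right)} = -21 - v$
$\frac{Z}{Q{\left(r,j{\left(18 \right)} \right)}} = \frac{26383}{-21 - 44} = \frac{26383}{-65} = 26383 \left(- \frac{1}{65}\right) = - \frac{26383}{65}$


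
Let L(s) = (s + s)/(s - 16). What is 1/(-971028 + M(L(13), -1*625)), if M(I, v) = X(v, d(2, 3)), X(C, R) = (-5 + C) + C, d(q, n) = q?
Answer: -1/972283 ≈ -1.0285e-6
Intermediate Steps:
L(s) = 2*s/(-16 + s) (L(s) = (2*s)/(-16 + s) = 2*s/(-16 + s))
X(C, R) = -5 + 2*C
M(I, v) = -5 + 2*v
1/(-971028 + M(L(13), -1*625)) = 1/(-971028 + (-5 + 2*(-1*625))) = 1/(-971028 + (-5 + 2*(-625))) = 1/(-971028 + (-5 - 1250)) = 1/(-971028 - 1255) = 1/(-972283) = -1/972283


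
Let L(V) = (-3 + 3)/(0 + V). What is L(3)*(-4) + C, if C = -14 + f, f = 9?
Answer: -5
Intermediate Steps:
L(V) = 0 (L(V) = 0/V = 0)
C = -5 (C = -14 + 9 = -5)
L(3)*(-4) + C = 0*(-4) - 5 = 0 - 5 = -5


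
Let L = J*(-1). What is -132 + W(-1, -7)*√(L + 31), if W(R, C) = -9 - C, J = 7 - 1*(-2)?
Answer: -132 - 2*√22 ≈ -141.38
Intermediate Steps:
J = 9 (J = 7 + 2 = 9)
L = -9 (L = 9*(-1) = -9)
-132 + W(-1, -7)*√(L + 31) = -132 + (-9 - 1*(-7))*√(-9 + 31) = -132 + (-9 + 7)*√22 = -132 - 2*√22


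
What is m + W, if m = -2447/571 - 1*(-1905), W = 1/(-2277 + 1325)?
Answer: 1033212645/543592 ≈ 1900.7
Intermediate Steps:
W = -1/952 (W = 1/(-952) = -1/952 ≈ -0.0010504)
m = 1085308/571 (m = -2447*1/571 + 1905 = -2447/571 + 1905 = 1085308/571 ≈ 1900.7)
m + W = 1085308/571 - 1/952 = 1033212645/543592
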